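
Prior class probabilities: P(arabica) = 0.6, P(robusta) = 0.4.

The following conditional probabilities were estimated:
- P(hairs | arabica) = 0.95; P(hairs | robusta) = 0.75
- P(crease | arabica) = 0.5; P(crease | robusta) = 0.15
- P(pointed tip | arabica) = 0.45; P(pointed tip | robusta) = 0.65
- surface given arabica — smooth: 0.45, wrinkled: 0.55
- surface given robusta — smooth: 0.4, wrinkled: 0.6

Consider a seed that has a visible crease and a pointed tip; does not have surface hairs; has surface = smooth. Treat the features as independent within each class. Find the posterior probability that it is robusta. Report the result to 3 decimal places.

0.562

arabica: 0.6 × (1−0.95) × 0.5 × 0.45 × 0.45 = 0.0030375
robusta: 0.4 × (1−0.75) × 0.15 × 0.65 × 0.4 = 0.0039
P(robusta | x) = 0.0039 / 0.0069375 ≈ 0.562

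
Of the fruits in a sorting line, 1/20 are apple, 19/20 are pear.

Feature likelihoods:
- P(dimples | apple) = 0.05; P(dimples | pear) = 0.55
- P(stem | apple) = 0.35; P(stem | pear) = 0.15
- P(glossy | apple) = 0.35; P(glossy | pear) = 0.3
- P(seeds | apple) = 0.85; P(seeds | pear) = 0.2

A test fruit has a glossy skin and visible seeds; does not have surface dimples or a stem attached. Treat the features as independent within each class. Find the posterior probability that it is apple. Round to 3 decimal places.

apple: 0.05 × (1−0.05) × (1−0.35) × 0.35 × 0.85 = 0.0091853125
pear: 0.95 × (1−0.55) × (1−0.15) × 0.3 × 0.2 = 0.0218025
P(apple | x) = 0.0091853125 / 0.0309878125 ≈ 0.296

0.296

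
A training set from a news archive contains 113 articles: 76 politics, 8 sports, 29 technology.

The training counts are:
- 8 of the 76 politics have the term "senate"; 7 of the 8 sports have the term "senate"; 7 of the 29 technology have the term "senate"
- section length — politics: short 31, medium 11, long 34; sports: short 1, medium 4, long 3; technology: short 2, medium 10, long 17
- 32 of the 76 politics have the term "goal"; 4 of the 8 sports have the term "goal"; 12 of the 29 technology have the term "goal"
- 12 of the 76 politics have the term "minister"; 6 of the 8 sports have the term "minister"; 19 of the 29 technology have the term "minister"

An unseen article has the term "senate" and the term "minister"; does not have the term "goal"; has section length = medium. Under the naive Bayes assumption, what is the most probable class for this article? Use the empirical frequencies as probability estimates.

sports

politics: (76/113) × (8/76) × (11/76) × (44/76) × (12/76) ≈ 0.000936693
sports: (8/113) × (7/8) × (4/8) × (4/8) × (6/8) ≈ 0.011615
technology: (29/113) × (7/29) × (10/29) × (17/29) × (19/29) ≈ 0.00820405
Highest score → sports.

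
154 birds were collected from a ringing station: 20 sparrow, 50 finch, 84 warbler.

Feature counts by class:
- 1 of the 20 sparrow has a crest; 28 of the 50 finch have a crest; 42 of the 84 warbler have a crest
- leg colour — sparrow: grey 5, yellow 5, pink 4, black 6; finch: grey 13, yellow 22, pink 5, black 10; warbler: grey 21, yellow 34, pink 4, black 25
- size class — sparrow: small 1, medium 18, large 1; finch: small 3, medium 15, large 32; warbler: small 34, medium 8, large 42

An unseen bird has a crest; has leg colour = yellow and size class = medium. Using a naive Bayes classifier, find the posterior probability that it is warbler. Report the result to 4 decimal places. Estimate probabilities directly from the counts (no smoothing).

sparrow: (20/154) × (1/20) × (5/20) × (18/20) ≈ 0.00146104
finch: (50/154) × (28/50) × (22/50) × (15/50) = 0.024
warbler: (84/154) × (42/84) × (34/84) × (8/84) ≈ 0.0105133
P(warbler | x) = 0.0105133 / 0.03597434 ≈ 0.2922

0.2922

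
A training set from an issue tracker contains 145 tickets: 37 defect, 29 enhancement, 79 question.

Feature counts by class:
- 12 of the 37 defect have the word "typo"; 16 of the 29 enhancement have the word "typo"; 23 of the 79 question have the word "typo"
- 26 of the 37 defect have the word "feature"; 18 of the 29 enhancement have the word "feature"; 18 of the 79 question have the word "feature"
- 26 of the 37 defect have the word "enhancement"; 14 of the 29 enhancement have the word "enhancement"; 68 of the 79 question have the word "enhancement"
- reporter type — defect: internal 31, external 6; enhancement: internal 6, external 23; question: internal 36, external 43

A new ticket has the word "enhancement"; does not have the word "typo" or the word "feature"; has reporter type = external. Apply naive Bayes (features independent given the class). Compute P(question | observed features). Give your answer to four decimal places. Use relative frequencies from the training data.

0.8811

defect: (37/145) × (25/37) × (11/37) × (26/37) × (6/37) ≈ 0.00584096
enhancement: (29/145) × (13/29) × (11/29) × (14/29) × (23/29) ≈ 0.0130206
question: (79/145) × (56/79) × (61/79) × (68/79) × (43/79) ≈ 0.139716
P(question | x) = 0.139716 / 0.15857756 ≈ 0.8811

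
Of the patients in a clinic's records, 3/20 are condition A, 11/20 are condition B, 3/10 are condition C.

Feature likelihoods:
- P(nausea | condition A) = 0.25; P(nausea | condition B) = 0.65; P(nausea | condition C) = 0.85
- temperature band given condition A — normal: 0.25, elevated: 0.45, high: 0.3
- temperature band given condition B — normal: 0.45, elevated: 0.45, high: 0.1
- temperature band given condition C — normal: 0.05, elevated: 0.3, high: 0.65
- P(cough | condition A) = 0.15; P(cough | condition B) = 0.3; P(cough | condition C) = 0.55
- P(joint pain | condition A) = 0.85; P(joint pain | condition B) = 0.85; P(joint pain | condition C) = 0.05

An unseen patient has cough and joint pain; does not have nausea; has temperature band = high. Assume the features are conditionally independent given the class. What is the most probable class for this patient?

condition B

condition A: 0.15 × (1−0.25) × 0.3 × 0.15 × 0.85 = 0.004303125
condition B: 0.55 × (1−0.65) × 0.1 × 0.3 × 0.85 = 0.00490875
condition C: 0.3 × (1−0.85) × 0.65 × 0.55 × 0.05 = 0.000804375
Highest score → condition B.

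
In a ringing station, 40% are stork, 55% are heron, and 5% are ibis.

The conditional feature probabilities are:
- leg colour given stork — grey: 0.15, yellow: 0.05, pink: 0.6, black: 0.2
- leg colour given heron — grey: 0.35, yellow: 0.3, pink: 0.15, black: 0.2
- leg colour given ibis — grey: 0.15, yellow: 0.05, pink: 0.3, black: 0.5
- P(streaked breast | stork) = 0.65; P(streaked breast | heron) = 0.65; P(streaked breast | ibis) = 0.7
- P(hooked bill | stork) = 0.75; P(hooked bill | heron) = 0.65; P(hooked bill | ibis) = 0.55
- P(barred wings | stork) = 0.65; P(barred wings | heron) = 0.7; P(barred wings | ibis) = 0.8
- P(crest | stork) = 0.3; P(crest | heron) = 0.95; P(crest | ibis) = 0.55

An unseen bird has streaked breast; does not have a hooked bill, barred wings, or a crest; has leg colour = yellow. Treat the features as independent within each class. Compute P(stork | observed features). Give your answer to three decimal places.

stork: 0.4 × 0.05 × 0.65 × (1−0.75) × (1−0.65) × (1−0.3) = 0.00079625
heron: 0.55 × 0.3 × 0.65 × (1−0.65) × (1−0.7) × (1−0.95) = 0.0005630625
ibis: 0.05 × 0.05 × 0.7 × (1−0.55) × (1−0.8) × (1−0.55) = 0.000070875
P(stork | x) = 0.00079625 / 0.0014301875 ≈ 0.557

0.557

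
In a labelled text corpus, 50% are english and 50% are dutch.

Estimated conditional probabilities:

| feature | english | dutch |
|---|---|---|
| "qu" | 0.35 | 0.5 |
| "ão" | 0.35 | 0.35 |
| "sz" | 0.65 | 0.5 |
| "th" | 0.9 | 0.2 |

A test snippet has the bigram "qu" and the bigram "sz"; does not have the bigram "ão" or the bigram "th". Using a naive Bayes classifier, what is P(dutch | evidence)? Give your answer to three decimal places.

0.898

english: 0.5 × 0.35 × (1−0.35) × 0.65 × (1−0.9) = 0.00739375
dutch: 0.5 × 0.5 × (1−0.35) × 0.5 × (1−0.2) = 0.065
P(dutch | x) = 0.065 / 0.07239375 ≈ 0.898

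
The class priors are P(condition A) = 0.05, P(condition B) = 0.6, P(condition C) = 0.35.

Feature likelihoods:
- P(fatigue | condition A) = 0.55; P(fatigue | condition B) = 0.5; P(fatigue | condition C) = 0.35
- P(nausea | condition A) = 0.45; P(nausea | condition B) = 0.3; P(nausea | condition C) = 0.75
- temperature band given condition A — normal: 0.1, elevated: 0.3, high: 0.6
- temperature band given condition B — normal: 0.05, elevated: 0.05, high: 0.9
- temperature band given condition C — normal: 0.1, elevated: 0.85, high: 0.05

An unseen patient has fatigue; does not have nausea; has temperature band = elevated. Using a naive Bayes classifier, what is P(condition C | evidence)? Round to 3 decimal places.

condition A: 0.05 × 0.55 × (1−0.45) × 0.3 = 0.0045375
condition B: 0.6 × 0.5 × (1−0.3) × 0.05 = 0.0105
condition C: 0.35 × 0.35 × (1−0.75) × 0.85 = 0.02603125
P(condition C | x) = 0.02603125 / 0.04106875 ≈ 0.634

0.634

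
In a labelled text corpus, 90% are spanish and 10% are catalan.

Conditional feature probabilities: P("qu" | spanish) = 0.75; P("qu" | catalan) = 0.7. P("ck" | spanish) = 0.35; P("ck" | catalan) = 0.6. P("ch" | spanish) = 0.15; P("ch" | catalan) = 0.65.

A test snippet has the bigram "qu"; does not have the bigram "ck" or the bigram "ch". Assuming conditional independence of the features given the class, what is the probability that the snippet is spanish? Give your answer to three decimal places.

spanish: 0.9 × 0.75 × (1−0.35) × (1−0.15) = 0.3729375
catalan: 0.1 × 0.7 × (1−0.6) × (1−0.65) = 0.0098
P(spanish | x) = 0.3729375 / 0.3827375 ≈ 0.974

0.974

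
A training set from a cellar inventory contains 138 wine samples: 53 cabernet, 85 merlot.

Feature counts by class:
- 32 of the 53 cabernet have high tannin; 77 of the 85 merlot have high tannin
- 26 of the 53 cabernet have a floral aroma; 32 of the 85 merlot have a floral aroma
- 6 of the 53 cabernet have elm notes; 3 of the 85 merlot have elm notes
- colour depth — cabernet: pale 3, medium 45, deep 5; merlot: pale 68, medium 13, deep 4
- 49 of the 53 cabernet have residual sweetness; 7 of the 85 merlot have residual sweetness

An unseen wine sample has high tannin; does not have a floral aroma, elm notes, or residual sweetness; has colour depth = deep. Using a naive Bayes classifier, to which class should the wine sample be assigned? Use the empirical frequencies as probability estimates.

merlot

cabernet: (53/138) × (32/53) × (27/53) × (47/53) × (5/53) × (4/53) ≈ 0.000745863
merlot: (85/138) × (77/85) × (53/85) × (82/85) × (4/85) × (78/85) ≈ 0.0144937
Highest score → merlot.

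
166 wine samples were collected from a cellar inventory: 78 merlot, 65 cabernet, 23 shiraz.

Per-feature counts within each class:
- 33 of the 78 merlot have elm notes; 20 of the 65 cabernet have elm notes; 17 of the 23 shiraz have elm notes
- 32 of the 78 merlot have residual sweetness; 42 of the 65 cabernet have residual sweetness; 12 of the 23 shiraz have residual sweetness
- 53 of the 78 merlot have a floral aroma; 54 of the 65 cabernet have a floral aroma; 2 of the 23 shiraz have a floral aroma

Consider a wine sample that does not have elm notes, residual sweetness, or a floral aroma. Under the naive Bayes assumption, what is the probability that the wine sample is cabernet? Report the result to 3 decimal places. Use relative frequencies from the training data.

merlot: (78/166) × (45/78) × (46/78) × (25/78) ≈ 0.0512405
cabernet: (65/166) × (45/65) × (23/65) × (11/65) ≈ 0.016233
shiraz: (23/166) × (6/23) × (11/23) × (21/23) ≈ 0.0157834
P(cabernet | x) = 0.016233 / 0.0832569 ≈ 0.195

0.195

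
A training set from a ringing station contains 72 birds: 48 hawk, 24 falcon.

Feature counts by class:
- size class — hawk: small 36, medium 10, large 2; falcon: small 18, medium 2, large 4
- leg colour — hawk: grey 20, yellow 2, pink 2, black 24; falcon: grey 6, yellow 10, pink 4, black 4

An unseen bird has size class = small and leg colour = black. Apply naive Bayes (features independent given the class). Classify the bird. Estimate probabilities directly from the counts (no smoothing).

hawk

hawk: (48/72) × (36/48) × (24/48) = 0.25
falcon: (24/72) × (18/24) × (4/24) ≈ 0.0416667
Highest score → hawk.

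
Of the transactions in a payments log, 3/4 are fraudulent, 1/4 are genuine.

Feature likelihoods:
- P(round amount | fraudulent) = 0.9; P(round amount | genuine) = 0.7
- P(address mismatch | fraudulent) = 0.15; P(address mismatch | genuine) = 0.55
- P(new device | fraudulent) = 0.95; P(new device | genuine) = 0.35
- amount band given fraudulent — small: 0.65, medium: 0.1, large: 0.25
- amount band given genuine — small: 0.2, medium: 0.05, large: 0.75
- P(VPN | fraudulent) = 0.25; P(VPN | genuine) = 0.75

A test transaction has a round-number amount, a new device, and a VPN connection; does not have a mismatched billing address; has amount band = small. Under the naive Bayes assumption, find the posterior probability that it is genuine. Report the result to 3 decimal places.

0.045

fraudulent: 0.75 × 0.9 × (1−0.15) × 0.95 × 0.65 × 0.25 = 0.08857265625
genuine: 0.25 × 0.7 × (1−0.55) × 0.35 × 0.2 × 0.75 = 0.004134375
P(genuine | x) = 0.004134375 / 0.09270703125 ≈ 0.045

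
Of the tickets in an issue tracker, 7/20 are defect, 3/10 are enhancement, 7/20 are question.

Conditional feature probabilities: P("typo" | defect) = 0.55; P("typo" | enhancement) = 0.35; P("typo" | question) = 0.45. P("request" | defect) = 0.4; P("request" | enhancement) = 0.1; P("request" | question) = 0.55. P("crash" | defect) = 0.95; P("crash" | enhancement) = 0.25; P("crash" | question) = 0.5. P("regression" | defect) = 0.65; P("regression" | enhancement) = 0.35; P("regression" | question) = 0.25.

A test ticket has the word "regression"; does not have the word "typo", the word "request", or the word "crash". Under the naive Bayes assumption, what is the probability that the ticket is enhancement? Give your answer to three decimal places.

0.768

defect: 0.35 × (1−0.55) × (1−0.4) × (1−0.95) × 0.65 = 0.00307125
enhancement: 0.3 × (1−0.35) × (1−0.1) × (1−0.25) × 0.35 = 0.04606875
question: 0.35 × (1−0.45) × (1−0.55) × (1−0.5) × 0.25 = 0.010828125
P(enhancement | x) = 0.04606875 / 0.059968125 ≈ 0.768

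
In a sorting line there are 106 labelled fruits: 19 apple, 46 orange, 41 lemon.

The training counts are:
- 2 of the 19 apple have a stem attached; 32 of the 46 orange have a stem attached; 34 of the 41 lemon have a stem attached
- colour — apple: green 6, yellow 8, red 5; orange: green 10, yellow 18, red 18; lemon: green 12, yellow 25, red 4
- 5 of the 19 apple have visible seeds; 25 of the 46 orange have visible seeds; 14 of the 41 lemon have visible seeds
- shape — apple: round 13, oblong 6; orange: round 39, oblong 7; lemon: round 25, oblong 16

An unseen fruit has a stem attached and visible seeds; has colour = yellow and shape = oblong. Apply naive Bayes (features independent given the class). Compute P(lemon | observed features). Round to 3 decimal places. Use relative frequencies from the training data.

apple: (19/106) × (2/19) × (8/19) × (5/19) × (6/19) ≈ 0.000660199
orange: (46/106) × (32/46) × (18/46) × (25/46) × (7/46) ≈ 0.0097697
lemon: (41/106) × (34/41) × (25/41) × (14/41) × (16/41) ≈ 0.0260621
P(lemon | x) = 0.0260621 / 0.036491999 ≈ 0.714

0.714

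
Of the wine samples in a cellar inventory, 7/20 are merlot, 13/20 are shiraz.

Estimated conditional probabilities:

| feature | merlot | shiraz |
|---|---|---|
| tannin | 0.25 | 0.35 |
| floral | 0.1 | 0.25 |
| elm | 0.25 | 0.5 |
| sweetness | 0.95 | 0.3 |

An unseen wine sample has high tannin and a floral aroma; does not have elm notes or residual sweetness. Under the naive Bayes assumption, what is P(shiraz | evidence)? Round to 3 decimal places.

merlot: 0.35 × 0.25 × 0.1 × (1−0.25) × (1−0.95) = 0.000328125
shiraz: 0.65 × 0.35 × 0.25 × (1−0.5) × (1−0.3) = 0.01990625
P(shiraz | x) = 0.01990625 / 0.020234375 ≈ 0.984

0.984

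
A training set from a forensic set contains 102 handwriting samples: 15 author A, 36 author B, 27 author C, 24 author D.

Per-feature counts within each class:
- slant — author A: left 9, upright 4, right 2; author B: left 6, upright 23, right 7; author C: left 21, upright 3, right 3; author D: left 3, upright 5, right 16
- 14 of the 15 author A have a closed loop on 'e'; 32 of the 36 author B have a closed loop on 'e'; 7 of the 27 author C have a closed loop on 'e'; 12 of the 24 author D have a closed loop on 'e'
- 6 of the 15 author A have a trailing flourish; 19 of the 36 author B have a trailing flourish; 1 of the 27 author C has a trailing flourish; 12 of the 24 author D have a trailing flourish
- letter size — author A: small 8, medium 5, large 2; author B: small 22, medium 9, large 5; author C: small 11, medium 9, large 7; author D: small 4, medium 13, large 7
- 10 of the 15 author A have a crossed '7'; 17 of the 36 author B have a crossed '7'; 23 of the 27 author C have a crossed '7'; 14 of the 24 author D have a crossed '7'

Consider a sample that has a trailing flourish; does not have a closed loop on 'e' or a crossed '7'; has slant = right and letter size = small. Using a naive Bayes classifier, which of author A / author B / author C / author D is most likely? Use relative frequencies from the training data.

author A: (15/102) × (2/15) × (1/15) × (6/15) × (8/15) × (5/15) ≈ 0.0000929557
author B: (36/102) × (7/36) × (4/36) × (19/36) × (22/36) × (19/36) ≈ 0.00129801
author C: (27/102) × (3/27) × (20/27) × (1/27) × (11/27) × (4/27) ≈ 0.0000487022
author D: (24/102) × (16/24) × (12/24) × (12/24) × (4/24) × (10/24) ≈ 0.00272331
Highest score → author D.

author D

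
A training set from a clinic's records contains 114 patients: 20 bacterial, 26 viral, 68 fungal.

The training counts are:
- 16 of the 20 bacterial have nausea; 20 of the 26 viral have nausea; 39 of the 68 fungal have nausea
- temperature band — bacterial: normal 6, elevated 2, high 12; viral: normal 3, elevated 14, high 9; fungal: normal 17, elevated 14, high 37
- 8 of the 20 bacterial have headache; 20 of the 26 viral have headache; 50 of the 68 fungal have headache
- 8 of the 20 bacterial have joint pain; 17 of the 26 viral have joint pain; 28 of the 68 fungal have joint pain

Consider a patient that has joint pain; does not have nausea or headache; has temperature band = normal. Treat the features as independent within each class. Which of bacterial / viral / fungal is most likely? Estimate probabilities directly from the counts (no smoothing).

bacterial: (20/114) × (4/20) × (6/20) × (12/20) × (8/20) ≈ 0.00252632
viral: (26/114) × (6/26) × (3/26) × (6/26) × (17/26) ≈ 0.000916321
fungal: (68/114) × (29/68) × (17/68) × (18/68) × (28/68) ≈ 0.0069318
Highest score → fungal.

fungal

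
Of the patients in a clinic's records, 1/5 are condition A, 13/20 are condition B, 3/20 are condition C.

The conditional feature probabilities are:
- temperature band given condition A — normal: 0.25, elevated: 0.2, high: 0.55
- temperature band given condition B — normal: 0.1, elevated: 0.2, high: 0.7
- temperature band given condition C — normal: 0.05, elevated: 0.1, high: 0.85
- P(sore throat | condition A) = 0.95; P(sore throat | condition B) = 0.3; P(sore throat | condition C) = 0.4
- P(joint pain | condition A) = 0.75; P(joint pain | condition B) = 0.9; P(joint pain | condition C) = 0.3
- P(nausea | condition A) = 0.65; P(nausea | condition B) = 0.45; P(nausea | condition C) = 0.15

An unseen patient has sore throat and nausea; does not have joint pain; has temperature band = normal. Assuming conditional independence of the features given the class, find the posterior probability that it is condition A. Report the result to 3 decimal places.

condition A: 0.2 × 0.25 × 0.95 × (1−0.75) × 0.65 = 0.00771875
condition B: 0.65 × 0.1 × 0.3 × (1−0.9) × 0.45 = 0.0008775
condition C: 0.15 × 0.05 × 0.4 × (1−0.3) × 0.15 = 0.000315
P(condition A | x) = 0.00771875 / 0.00891125 ≈ 0.866

0.866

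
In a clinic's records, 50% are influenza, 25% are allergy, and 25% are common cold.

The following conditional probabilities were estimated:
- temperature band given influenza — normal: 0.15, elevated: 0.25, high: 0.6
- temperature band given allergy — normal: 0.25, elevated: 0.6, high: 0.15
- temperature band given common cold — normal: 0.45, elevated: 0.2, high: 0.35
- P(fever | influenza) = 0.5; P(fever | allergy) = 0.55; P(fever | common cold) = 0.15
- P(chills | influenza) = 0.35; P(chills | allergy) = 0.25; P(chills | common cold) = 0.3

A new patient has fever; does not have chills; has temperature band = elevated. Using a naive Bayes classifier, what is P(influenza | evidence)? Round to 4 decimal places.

0.3770

influenza: 0.5 × 0.25 × 0.5 × (1−0.35) = 0.040625
allergy: 0.25 × 0.6 × 0.55 × (1−0.25) = 0.061875
common cold: 0.25 × 0.2 × 0.15 × (1−0.3) = 0.00525
P(influenza | x) = 0.040625 / 0.10775 ≈ 0.3770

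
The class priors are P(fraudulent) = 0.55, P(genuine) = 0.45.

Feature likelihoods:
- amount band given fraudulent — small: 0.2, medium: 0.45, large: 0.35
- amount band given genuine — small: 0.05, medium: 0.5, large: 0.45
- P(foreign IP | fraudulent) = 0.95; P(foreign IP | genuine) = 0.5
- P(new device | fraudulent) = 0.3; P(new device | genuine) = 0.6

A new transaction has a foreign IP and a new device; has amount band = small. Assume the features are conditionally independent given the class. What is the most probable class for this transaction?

fraudulent: 0.55 × 0.2 × 0.95 × 0.3 = 0.03135
genuine: 0.45 × 0.05 × 0.5 × 0.6 = 0.00675
Highest score → fraudulent.

fraudulent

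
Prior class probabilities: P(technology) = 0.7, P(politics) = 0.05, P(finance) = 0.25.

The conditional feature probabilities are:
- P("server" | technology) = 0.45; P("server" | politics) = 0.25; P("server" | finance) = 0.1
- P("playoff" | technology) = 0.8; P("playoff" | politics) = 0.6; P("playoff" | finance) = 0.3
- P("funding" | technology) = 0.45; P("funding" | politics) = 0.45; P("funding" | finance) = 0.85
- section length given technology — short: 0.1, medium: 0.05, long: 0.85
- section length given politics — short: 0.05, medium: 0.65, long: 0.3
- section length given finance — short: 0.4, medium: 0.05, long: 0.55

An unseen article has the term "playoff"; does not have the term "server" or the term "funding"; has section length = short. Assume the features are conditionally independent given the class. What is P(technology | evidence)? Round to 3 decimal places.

technology: 0.7 × (1−0.45) × 0.8 × (1−0.45) × 0.1 = 0.01694
politics: 0.05 × (1−0.25) × 0.6 × (1−0.45) × 0.05 = 0.00061875
finance: 0.25 × (1−0.1) × 0.3 × (1−0.85) × 0.4 = 0.00405
P(technology | x) = 0.01694 / 0.02160875 ≈ 0.784

0.784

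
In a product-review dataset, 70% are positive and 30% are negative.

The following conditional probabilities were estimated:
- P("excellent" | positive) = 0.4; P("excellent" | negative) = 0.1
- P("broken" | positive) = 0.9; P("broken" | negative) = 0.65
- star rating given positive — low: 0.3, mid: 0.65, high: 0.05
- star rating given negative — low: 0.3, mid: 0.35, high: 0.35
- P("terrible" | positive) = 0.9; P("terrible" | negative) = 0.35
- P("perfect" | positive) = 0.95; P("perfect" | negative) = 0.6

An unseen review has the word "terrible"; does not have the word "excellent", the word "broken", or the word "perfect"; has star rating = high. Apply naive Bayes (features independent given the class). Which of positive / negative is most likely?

negative

positive: 0.7 × (1−0.4) × (1−0.9) × 0.05 × 0.9 × (1−0.95) = 0.0000945
negative: 0.3 × (1−0.1) × (1−0.65) × 0.35 × 0.35 × (1−0.6) = 0.0046305
Highest score → negative.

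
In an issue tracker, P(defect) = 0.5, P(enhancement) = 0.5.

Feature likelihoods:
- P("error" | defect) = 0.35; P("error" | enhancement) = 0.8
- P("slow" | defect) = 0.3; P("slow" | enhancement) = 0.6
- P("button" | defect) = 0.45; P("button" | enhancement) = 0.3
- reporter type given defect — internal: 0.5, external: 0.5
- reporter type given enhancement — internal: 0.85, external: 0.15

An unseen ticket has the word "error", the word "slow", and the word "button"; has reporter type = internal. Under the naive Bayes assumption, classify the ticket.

enhancement

defect: 0.5 × 0.35 × 0.3 × 0.45 × 0.5 = 0.0118125
enhancement: 0.5 × 0.8 × 0.6 × 0.3 × 0.85 = 0.0612
Highest score → enhancement.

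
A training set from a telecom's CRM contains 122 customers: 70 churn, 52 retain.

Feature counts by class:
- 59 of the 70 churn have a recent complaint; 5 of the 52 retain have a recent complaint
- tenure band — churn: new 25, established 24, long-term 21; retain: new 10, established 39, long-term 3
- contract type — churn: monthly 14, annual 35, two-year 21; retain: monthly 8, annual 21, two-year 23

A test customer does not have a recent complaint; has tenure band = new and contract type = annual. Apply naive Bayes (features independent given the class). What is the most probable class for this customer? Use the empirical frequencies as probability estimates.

retain

churn: (70/122) × (11/70) × (25/70) × (35/70) ≈ 0.0161007
retain: (52/122) × (47/52) × (10/52) × (21/52) ≈ 0.0299192
Highest score → retain.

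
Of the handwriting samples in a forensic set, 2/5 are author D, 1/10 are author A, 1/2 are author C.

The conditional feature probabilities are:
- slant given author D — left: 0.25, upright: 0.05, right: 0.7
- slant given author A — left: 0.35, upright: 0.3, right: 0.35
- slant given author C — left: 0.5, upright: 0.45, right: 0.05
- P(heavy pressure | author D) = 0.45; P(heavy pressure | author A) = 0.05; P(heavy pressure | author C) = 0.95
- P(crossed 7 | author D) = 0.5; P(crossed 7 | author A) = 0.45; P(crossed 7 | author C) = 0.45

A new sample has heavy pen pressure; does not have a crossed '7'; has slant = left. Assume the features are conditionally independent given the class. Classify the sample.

author C

author D: 0.4 × 0.25 × 0.45 × (1−0.5) = 0.0225
author A: 0.1 × 0.35 × 0.05 × (1−0.45) = 0.0009625
author C: 0.5 × 0.5 × 0.95 × (1−0.45) = 0.130625
Highest score → author C.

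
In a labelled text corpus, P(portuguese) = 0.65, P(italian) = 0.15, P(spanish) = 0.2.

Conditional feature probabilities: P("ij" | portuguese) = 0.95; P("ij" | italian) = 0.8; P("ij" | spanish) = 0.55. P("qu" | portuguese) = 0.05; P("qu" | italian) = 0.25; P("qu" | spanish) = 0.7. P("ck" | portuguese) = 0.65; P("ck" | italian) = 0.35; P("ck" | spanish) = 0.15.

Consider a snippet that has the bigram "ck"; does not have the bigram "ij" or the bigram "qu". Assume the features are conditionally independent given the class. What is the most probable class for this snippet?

portuguese

portuguese: 0.65 × (1−0.95) × (1−0.05) × 0.65 = 0.02006875
italian: 0.15 × (1−0.8) × (1−0.25) × 0.35 = 0.007875
spanish: 0.2 × (1−0.55) × (1−0.7) × 0.15 = 0.00405
Highest score → portuguese.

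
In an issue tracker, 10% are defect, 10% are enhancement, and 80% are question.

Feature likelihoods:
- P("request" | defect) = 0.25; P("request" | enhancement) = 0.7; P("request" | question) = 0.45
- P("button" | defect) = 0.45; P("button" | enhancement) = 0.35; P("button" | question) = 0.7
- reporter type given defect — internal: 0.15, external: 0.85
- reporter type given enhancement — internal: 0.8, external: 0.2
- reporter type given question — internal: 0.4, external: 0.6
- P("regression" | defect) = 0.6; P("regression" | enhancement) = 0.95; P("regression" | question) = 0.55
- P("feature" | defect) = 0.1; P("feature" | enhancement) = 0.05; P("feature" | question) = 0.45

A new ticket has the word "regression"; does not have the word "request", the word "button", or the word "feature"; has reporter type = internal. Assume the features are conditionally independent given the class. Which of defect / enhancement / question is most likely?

defect: 0.1 × (1−0.25) × (1−0.45) × 0.15 × 0.6 × (1−0.1) = 0.00334125
enhancement: 0.1 × (1−0.7) × (1−0.35) × 0.8 × 0.95 × (1−0.05) = 0.014079
question: 0.8 × (1−0.45) × (1−0.7) × 0.4 × 0.55 × (1−0.45) = 0.015972
Highest score → question.

question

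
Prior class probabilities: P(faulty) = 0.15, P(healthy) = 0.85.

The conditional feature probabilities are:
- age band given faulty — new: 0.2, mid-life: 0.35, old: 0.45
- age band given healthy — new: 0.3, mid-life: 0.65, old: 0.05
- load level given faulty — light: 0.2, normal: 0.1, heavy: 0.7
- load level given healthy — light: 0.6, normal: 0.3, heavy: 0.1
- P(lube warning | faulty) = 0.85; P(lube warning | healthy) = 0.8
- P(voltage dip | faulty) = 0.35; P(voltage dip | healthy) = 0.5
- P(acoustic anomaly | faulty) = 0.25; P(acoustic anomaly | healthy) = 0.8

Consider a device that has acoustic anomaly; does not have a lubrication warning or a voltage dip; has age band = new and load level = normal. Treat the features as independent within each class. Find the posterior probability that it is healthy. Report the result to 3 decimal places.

faulty: 0.15 × 0.2 × 0.1 × (1−0.85) × (1−0.35) × 0.25 = 0.000073125
healthy: 0.85 × 0.3 × 0.3 × (1−0.8) × (1−0.5) × 0.8 = 0.00612
P(healthy | x) = 0.00612 / 0.006193125 ≈ 0.988

0.988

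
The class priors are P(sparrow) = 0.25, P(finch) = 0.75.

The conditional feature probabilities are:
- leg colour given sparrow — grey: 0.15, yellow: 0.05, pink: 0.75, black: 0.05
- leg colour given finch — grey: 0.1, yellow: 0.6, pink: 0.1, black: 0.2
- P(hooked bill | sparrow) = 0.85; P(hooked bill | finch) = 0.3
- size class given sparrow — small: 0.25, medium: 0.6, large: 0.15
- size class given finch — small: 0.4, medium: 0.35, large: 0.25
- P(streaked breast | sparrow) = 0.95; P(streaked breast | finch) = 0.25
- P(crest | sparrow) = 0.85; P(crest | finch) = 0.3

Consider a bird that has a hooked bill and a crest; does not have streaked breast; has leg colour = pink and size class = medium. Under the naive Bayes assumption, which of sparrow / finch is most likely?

sparrow

sparrow: 0.25 × 0.75 × 0.85 × 0.6 × (1−0.95) × 0.85 = 0.0040640625
finch: 0.75 × 0.1 × 0.3 × 0.35 × (1−0.25) × 0.3 = 0.001771875
Highest score → sparrow.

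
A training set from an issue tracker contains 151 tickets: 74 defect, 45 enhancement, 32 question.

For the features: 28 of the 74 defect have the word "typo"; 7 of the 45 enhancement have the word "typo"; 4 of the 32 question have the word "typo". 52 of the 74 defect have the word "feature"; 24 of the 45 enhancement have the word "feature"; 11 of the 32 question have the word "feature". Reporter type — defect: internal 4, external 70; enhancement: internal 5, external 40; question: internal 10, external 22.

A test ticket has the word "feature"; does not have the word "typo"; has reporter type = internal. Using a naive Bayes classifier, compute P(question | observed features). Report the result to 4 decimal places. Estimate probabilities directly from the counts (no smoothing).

0.4293

defect: (74/151) × (46/74) × (52/74) × (4/74) ≈ 0.0115713
enhancement: (45/151) × (38/45) × (24/45) × (5/45) ≈ 0.0149129
question: (32/151) × (28/32) × (11/32) × (10/32) ≈ 0.0199193
P(question | x) = 0.0199193 / 0.0464035 ≈ 0.4293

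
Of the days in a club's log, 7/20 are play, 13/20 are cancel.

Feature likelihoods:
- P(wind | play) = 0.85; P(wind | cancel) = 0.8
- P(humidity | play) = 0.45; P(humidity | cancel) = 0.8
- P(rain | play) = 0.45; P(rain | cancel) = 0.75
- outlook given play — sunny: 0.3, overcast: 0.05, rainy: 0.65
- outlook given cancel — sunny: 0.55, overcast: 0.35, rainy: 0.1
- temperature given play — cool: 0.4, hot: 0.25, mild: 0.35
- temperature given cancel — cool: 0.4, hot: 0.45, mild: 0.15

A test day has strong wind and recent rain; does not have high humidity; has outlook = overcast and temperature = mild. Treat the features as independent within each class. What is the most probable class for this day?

cancel

play: 0.35 × 0.85 × (1−0.45) × 0.45 × 0.05 × 0.35 = 0.001288546875
cancel: 0.65 × 0.8 × (1−0.8) × 0.75 × 0.35 × 0.15 = 0.004095
Highest score → cancel.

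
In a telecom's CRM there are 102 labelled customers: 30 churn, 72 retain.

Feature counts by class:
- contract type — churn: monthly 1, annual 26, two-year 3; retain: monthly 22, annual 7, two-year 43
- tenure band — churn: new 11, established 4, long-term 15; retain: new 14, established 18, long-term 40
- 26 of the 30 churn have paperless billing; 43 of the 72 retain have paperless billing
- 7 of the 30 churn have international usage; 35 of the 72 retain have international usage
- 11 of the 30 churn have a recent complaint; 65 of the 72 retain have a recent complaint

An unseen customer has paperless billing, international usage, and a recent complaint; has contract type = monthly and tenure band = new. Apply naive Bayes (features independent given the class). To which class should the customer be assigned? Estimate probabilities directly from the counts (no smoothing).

retain

churn: (30/102) × (1/30) × (11/30) × (26/30) × (7/30) × (11/30) ≈ 0.000266546
retain: (72/102) × (22/72) × (14/72) × (43/72) × (35/72) × (65/72) ≈ 0.0109918
Highest score → retain.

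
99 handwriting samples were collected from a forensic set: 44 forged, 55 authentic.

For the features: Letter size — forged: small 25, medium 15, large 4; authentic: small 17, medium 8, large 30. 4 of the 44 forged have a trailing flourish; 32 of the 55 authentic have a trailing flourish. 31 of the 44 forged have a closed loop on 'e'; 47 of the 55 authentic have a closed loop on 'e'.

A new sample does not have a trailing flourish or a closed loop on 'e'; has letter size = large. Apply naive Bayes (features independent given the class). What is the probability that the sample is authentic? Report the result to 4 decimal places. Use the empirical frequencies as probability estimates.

0.6294

forged: (44/99) × (4/44) × (40/44) × (13/44) ≈ 0.0108523
authentic: (55/99) × (30/55) × (23/55) × (8/55) ≈ 0.0184323
P(authentic | x) = 0.0184323 / 0.0292846 ≈ 0.6294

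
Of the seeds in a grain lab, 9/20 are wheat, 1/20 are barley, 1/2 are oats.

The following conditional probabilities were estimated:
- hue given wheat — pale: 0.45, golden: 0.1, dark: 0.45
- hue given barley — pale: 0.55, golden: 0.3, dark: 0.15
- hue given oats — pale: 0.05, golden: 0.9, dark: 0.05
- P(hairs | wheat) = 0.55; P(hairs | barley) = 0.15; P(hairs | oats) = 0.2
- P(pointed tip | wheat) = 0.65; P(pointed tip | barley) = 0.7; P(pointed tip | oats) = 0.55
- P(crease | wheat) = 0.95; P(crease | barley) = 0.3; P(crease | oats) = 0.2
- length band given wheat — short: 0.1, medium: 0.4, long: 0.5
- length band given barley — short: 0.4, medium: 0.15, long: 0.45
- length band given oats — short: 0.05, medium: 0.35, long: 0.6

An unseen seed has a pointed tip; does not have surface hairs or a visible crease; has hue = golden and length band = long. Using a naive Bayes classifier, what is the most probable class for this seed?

wheat: 0.45 × 0.1 × (1−0.55) × 0.65 × (1−0.95) × 0.5 = 0.0003290625
barley: 0.05 × 0.3 × (1−0.15) × 0.7 × (1−0.3) × 0.45 = 0.002811375
oats: 0.5 × 0.9 × (1−0.2) × 0.55 × (1−0.2) × 0.6 = 0.09504
Highest score → oats.

oats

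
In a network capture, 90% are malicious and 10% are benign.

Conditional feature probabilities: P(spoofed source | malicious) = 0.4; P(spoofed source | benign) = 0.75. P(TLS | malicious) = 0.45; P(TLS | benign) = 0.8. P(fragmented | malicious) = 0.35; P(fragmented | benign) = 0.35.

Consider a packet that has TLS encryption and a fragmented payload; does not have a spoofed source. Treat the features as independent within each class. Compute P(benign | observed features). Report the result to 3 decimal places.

0.076

malicious: 0.9 × (1−0.4) × 0.45 × 0.35 = 0.08505
benign: 0.1 × (1−0.75) × 0.8 × 0.35 = 0.007
P(benign | x) = 0.007 / 0.09205 ≈ 0.076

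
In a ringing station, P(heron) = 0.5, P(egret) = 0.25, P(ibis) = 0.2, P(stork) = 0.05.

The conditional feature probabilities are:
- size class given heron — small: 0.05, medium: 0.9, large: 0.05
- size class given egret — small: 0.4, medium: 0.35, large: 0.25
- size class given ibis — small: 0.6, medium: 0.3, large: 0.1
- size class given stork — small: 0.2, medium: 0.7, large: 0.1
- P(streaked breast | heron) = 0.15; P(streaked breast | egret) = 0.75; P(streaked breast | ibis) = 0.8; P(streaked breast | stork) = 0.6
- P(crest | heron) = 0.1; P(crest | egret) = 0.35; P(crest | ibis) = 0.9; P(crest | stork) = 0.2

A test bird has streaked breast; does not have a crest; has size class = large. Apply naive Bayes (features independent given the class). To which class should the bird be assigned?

egret

heron: 0.5 × 0.05 × 0.15 × (1−0.1) = 0.003375
egret: 0.25 × 0.25 × 0.75 × (1−0.35) = 0.03046875
ibis: 0.2 × 0.1 × 0.8 × (1−0.9) = 0.0016
stork: 0.05 × 0.1 × 0.6 × (1−0.2) = 0.0024
Highest score → egret.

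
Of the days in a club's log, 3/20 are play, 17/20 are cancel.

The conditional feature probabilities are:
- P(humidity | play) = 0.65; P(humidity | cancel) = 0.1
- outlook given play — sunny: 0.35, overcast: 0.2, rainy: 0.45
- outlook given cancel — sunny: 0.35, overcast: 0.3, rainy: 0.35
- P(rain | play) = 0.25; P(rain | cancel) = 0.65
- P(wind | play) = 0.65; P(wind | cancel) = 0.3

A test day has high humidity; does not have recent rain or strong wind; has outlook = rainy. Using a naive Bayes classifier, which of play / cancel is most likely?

play

play: 0.15 × 0.65 × 0.45 × (1−0.25) × (1−0.65) = 0.0115171875
cancel: 0.85 × 0.1 × 0.35 × (1−0.65) × (1−0.3) = 0.00728875
Highest score → play.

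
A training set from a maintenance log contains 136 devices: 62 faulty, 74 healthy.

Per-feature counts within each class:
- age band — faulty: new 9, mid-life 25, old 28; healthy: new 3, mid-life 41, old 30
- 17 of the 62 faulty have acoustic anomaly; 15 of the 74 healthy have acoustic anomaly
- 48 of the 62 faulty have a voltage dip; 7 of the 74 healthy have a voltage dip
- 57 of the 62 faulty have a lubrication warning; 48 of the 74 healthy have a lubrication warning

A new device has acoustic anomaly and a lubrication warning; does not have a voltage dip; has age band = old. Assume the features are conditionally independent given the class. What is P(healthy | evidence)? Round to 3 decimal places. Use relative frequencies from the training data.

faulty: (62/136) × (28/62) × (17/62) × (14/62) × (57/62) ≈ 0.0117191
healthy: (74/136) × (30/74) × (15/74) × (67/74) × (48/74) ≈ 0.02626
P(healthy | x) = 0.02626 / 0.0379791 ≈ 0.691

0.691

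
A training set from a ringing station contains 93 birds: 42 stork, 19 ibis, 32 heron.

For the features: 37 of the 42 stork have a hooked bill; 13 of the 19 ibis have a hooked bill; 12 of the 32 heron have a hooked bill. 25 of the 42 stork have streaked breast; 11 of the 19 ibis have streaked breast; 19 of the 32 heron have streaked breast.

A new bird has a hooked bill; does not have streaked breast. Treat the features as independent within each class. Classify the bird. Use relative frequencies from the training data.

stork: (42/93) × (37/42) × (17/42) ≈ 0.161034
ibis: (19/93) × (13/19) × (8/19) ≈ 0.0588568
heron: (32/93) × (12/32) × (13/32) ≈ 0.0524194
Highest score → stork.

stork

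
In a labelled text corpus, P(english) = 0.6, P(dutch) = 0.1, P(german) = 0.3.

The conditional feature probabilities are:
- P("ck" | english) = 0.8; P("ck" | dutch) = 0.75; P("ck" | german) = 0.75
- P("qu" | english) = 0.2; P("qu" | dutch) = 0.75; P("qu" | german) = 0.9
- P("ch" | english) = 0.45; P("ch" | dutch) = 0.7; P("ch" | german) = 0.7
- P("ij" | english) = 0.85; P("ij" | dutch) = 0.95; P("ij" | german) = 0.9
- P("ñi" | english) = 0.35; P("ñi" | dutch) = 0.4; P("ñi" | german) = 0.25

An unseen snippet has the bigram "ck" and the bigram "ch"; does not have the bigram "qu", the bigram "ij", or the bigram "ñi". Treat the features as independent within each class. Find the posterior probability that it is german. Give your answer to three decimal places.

0.064

english: 0.6 × 0.8 × (1−0.2) × 0.45 × (1−0.85) × (1−0.35) = 0.016848
dutch: 0.1 × 0.75 × (1−0.75) × 0.7 × (1−0.95) × (1−0.4) = 0.00039375
german: 0.3 × 0.75 × (1−0.9) × 0.7 × (1−0.9) × (1−0.25) = 0.00118125
P(german | x) = 0.00118125 / 0.018423 ≈ 0.064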